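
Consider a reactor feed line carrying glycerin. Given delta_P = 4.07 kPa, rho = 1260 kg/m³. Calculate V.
Formula: V = \sqrt{\frac{2 \Delta P}{\rho}}
V = √(2·(4.07·1000)/1260) = 2.542 m/s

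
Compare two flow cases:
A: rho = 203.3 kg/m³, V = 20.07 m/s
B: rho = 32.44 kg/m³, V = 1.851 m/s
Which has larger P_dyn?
P_dyn(A) = 40.95 kPa, P_dyn(B) = 0.05557 kPa. Answer: A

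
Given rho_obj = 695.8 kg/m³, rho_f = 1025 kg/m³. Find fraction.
Formula: f_{sub} = \frac{\rho_{obj}}{\rho_f}
fraction = 695.8/1025 = 0.6788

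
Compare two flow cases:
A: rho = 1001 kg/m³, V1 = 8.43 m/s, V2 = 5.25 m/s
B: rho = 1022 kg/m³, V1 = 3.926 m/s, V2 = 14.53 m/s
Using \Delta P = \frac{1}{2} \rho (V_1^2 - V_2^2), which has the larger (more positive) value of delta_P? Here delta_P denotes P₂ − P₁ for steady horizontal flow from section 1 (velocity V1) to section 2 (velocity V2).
delta_P(A) = 21.77 kPa, delta_P(B) = -100 kPa. Answer: A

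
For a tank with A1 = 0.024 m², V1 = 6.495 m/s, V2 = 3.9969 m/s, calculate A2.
Formula: V_2 = \frac{A_1 V_1}{A_2}
Substituting knowns: 3.9969 = 0.024·6.495/A2
Solving for A2: A2 = 0.024·6.495/3.9969 = 0.039 m²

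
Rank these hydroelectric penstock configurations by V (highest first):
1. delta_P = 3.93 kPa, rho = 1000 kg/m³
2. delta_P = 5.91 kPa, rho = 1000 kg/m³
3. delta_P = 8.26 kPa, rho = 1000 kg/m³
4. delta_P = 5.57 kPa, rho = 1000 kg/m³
Case 1: V = 2.804 m/s
Case 2: V = 3.438 m/s
Case 3: V = 4.064 m/s
Case 4: V = 3.338 m/s
Ranking (highest first): 3, 2, 4, 1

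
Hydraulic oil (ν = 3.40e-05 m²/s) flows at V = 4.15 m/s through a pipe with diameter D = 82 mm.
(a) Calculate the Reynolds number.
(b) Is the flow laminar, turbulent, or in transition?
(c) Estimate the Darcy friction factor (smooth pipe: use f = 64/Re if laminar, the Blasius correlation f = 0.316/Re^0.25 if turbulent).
(a) Re = V·D/ν = 4.15·0.082/3.40e-05 = 10009
(b) Flow regime: turbulent (Re > 4000)
(c) Friction factor: f = 0.316/Re^0.25 = 0.316/10009^0.25 = 0.03159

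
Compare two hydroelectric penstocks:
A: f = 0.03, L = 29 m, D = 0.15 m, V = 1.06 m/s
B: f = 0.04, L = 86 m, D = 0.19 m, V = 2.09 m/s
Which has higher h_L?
h_L(A) = 0.3322 m, h_L(B) = 4.031 m. Answer: B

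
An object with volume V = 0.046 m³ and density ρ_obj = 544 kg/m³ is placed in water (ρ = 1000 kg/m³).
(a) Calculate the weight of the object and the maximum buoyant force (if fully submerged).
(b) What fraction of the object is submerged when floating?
(a) W=rho_obj*g*V=544*9.81*0.046=245.5 N; F_B(max)=rho*g*V=1000*9.81*0.046=451.3 N
(b) Floating fraction=rho_obj/rho=544/1000=0.544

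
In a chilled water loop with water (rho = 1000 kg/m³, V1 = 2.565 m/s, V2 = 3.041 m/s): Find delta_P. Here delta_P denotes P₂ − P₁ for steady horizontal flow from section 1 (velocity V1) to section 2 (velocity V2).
Formula: \Delta P = \frac{1}{2} \rho (V_1^2 - V_2^2)
delta_P = 0.5·1000·(2.565² − 3.041²)/1000 = -1.334 kPa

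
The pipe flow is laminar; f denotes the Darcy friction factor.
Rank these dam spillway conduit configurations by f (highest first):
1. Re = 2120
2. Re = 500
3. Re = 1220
Case 1: f = 0.03019
Case 2: f = 0.128
Case 3: f = 0.05246
Ranking (highest first): 2, 3, 1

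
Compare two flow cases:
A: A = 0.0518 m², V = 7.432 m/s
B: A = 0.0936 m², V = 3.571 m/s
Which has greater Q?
Q(A) = 385 L/s, Q(B) = 334.2 L/s. Answer: A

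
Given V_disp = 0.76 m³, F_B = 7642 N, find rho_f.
Formula: F_B = \rho_f g V_{disp}
Substituting knowns: 7642 = rho_f·9.81·0.76
Solving for rho_f: rho_f = 7642/(9.81·0.76) = 1025 kg/m³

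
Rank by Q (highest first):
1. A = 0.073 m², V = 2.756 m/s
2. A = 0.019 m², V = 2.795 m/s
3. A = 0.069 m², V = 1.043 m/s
Case 1: Q = 201.2 L/s
Case 2: Q = 53.1 L/s
Case 3: Q = 71.97 L/s
Ranking (highest first): 1, 3, 2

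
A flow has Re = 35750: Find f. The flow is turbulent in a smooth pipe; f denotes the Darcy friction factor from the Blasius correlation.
Formula: f = \frac{0.316}{Re^{0.25}}
f = 0.316/35750^0.25 = 0.02298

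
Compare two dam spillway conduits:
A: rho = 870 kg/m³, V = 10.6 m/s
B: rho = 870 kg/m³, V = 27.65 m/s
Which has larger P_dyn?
P_dyn(A) = 48.88 kPa, P_dyn(B) = 332.6 kPa. Answer: B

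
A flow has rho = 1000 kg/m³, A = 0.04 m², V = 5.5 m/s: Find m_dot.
Formula: \dot{m} = \rho A V
m_dot = 1000·0.04·5.5 = 220 kg/s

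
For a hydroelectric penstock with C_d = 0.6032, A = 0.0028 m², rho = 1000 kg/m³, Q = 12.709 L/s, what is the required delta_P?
Formula: Q = C_d A \sqrt{\frac{2 \Delta P}{\rho}}
Substituting knowns: 12.709 = 0.6032·0.0028·√(2·(delta_P·1000)/1000)·1000
Solving for delta_P: delta_P = ((12.709/1000)/(0.6032·0.0028))²·1000/2/1000 = 28.31 kPa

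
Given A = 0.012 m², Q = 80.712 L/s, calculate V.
Formula: Q = A V
Substituting knowns: 80.712 = 0.012·V·1000
Solving for V: V = (80.712/1000)/0.012 = 6.726 m/s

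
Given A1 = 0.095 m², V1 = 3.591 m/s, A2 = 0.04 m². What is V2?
Formula: V_2 = \frac{A_1 V_1}{A_2}
V2 = 0.095·3.591/0.04 = 8.529 m/s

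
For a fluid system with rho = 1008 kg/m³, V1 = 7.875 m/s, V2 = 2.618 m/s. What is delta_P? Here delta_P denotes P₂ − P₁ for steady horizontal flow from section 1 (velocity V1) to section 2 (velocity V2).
Formula: \Delta P = \frac{1}{2} \rho (V_1^2 - V_2^2)
delta_P = 0.5·1008·(7.875² − 2.618²)/1000 = 27.8 kPa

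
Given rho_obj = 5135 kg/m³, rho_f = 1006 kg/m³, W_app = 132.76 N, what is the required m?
Formula: W_{app} = mg\left(1 - \frac{\rho_f}{\rho_{obj}}\right)
Substituting knowns: 132.76 = m·9.81·(1 − 1006/5135)
Solving for m: m = 132.76/(9.81·(1 − 1006/5135)) = 16.83 kg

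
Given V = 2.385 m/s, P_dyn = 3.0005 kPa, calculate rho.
Formula: P_{dyn} = \frac{1}{2} \rho V^2
Substituting knowns: 3.0005 = 0.5·rho·2.385²/1000
Solving for rho: rho = 2·(3.0005·1000)/2.385² = 1055 kg/m³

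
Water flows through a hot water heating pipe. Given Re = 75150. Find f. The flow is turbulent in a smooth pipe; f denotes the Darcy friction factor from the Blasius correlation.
Formula: f = \frac{0.316}{Re^{0.25}}
f = 0.316/75150^0.25 = 0.01909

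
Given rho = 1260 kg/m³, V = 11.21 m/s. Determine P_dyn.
Formula: P_{dyn} = \frac{1}{2} \rho V^2
P_dyn = 0.5·1260·11.21²/1000 = 79.17 kPa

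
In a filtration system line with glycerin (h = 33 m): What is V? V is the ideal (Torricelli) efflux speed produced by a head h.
Formula: V = \sqrt{2 g h}
V = √(2·9.81·33) = 25.45 m/s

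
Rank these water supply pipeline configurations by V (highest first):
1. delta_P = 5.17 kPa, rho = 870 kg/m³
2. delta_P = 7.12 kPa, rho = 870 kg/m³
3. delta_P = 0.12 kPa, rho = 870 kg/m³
Case 1: V = 3.447 m/s
Case 2: V = 4.046 m/s
Case 3: V = 0.5252 m/s
Ranking (highest first): 2, 1, 3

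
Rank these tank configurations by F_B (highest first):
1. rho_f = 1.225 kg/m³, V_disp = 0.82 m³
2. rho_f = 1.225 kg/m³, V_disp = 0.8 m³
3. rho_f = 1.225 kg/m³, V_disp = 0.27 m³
Case 1: F_B = 9.854 N
Case 2: F_B = 9.614 N
Case 3: F_B = 3.245 N
Ranking (highest first): 1, 2, 3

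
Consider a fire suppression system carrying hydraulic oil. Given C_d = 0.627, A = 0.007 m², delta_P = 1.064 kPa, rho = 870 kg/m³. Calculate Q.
Formula: Q = C_d A \sqrt{\frac{2 \Delta P}{\rho}}
Q = 0.627·0.007·√(2·(1.064·1000)/870)·1000 = 6.864 L/s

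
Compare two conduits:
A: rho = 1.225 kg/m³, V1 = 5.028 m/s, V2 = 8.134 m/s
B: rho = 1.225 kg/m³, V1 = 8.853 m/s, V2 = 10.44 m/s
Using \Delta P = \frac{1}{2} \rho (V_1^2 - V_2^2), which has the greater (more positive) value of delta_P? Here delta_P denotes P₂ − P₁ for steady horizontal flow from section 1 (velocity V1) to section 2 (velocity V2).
delta_P(A) = -0.02504 kPa, delta_P(B) = -0.01875 kPa. Answer: B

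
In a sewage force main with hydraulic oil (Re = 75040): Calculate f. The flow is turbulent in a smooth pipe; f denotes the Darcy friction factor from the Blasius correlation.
Formula: f = \frac{0.316}{Re^{0.25}}
f = 0.316/75040^0.25 = 0.01909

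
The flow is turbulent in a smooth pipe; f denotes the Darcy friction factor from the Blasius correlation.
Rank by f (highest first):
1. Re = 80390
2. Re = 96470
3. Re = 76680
Case 1: f = 0.01877
Case 2: f = 0.01793
Case 3: f = 0.01899
Ranking (highest first): 3, 1, 2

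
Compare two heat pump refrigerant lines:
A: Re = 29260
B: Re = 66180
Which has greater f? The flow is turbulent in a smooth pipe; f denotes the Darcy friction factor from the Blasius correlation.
f(A) = 0.02416, f(B) = 0.0197. Answer: A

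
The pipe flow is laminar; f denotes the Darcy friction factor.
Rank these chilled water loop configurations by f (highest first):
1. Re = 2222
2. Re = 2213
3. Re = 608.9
Case 1: f = 0.0288
Case 2: f = 0.02892
Case 3: f = 0.1051
Ranking (highest first): 3, 2, 1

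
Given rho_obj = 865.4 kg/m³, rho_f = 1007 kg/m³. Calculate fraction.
Formula: f_{sub} = \frac{\rho_{obj}}{\rho_f}
fraction = 865.4/1007 = 0.8594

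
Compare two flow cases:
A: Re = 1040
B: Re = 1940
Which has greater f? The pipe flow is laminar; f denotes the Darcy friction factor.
f(A) = 0.06154, f(B) = 0.03299. Answer: A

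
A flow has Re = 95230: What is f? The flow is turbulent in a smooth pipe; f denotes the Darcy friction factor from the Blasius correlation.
Formula: f = \frac{0.316}{Re^{0.25}}
f = 0.316/95230^0.25 = 0.01799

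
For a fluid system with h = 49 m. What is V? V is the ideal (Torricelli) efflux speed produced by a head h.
Formula: V = \sqrt{2 g h}
V = √(2·9.81·49) = 31.01 m/s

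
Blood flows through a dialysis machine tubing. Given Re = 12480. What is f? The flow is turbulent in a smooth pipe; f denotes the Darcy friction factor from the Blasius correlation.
Formula: f = \frac{0.316}{Re^{0.25}}
f = 0.316/12480^0.25 = 0.0299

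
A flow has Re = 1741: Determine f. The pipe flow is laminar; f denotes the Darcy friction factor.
Formula: f = \frac{64}{Re}
f = 64/1741 = 0.03676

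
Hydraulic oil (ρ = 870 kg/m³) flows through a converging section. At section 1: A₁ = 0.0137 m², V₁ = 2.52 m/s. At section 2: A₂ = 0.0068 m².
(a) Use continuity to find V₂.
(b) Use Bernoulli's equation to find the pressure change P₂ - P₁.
(a) Continuity: A₁V₁=A₂V₂ -> V₂=A₁V₁/A₂=0.0137*2.52/0.0068=5.08 m/s
(b) Bernoulli: P₂-P₁=0.5*rho*(V₁^2-V₂^2)/1000=0.5*870*(2.52^2-5.08^2)/1000=-8.463 kPa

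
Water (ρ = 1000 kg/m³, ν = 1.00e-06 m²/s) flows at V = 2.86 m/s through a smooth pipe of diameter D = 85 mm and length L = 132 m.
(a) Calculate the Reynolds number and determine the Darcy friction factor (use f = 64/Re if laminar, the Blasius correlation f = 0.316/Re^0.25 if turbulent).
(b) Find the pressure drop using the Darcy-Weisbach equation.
(a) Re = V·D/ν = 2.86·0.085/1.00e-06 = 243100 → turbulent (Re > 4000); f = 0.316/Re^0.25 = 0.316/243100^0.25 = 0.014231 (Blasius is strictly valid for Re ≲ 1e5; used here as the smooth-pipe estimate the problem specifies)
(b) Darcy-Weisbach: ΔP = f·(L/D)·½ρV²/1000 = 0.014231·(132/0.085)·½·1000·2.86²/1000 = 90.38 kPa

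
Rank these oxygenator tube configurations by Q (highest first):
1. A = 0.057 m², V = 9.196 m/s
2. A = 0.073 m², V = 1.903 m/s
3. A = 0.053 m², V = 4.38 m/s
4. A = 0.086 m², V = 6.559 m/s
Case 1: Q = 524.2 L/s
Case 2: Q = 138.9 L/s
Case 3: Q = 232.1 L/s
Case 4: Q = 564.1 L/s
Ranking (highest first): 4, 1, 3, 2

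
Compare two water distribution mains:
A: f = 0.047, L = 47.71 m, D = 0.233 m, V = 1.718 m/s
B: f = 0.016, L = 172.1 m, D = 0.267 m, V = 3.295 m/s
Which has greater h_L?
h_L(A) = 1.448 m, h_L(B) = 5.707 m. Answer: B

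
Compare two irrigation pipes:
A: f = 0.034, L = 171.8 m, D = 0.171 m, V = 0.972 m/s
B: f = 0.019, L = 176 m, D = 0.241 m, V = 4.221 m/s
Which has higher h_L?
h_L(A) = 1.645 m, h_L(B) = 12.6 m. Answer: B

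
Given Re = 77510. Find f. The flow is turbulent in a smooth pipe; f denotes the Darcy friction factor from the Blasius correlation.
Formula: f = \frac{0.316}{Re^{0.25}}
f = 0.316/77510^0.25 = 0.01894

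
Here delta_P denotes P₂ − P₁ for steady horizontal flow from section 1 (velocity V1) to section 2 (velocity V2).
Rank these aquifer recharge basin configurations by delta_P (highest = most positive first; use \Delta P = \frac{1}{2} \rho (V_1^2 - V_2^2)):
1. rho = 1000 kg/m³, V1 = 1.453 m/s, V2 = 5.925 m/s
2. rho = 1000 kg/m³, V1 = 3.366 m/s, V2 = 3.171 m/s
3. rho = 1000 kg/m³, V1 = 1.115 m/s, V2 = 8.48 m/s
Case 1: delta_P = -16.5 kPa
Case 2: delta_P = 0.6374 kPa
Case 3: delta_P = -35.33 kPa
Ranking (highest first): 2, 1, 3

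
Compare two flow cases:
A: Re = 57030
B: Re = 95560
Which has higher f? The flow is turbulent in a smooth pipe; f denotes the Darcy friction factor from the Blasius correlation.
f(A) = 0.02045, f(B) = 0.01797. Answer: A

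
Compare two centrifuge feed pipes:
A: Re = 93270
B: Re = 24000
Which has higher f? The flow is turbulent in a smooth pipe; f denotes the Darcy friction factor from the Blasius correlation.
f(A) = 0.01808, f(B) = 0.02539. Answer: B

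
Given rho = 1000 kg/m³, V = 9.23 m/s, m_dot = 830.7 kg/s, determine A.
Formula: \dot{m} = \rho A V
Substituting knowns: 830.7 = 1000·A·9.23
Solving for A: A = 830.7/(1000·9.23) = 0.09 m²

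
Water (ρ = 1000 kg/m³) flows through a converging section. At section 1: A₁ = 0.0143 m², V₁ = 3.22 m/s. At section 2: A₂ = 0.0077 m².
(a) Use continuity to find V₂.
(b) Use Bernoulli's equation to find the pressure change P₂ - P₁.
(a) Continuity: A₁V₁=A₂V₂ -> V₂=A₁V₁/A₂=0.0143*3.22/0.0077=5.98 m/s
(b) Bernoulli: P₂-P₁=0.5*rho*(V₁^2-V₂^2)/1000=0.5*1000*(3.22^2-5.98^2)/1000=-12.7 kPa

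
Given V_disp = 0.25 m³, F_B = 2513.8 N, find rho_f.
Formula: F_B = \rho_f g V_{disp}
Substituting knowns: 2513.8 = rho_f·9.81·0.25
Solving for rho_f: rho_f = 2513.8/(9.81·0.25) = 1025 kg/m³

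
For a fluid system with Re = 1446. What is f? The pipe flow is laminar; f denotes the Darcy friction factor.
Formula: f = \frac{64}{Re}
f = 64/1446 = 0.04426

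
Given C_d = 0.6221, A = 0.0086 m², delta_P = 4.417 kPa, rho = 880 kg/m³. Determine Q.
Formula: Q = C_d A \sqrt{\frac{2 \Delta P}{\rho}}
Q = 0.6221·0.0086·√(2·(4.417·1000)/880)·1000 = 16.95 L/s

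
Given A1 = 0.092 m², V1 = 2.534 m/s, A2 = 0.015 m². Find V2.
Formula: V_2 = \frac{A_1 V_1}{A_2}
V2 = 0.092·2.534/0.015 = 15.54 m/s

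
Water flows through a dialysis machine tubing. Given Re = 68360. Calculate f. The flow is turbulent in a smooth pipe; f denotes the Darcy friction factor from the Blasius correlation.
Formula: f = \frac{0.316}{Re^{0.25}}
f = 0.316/68360^0.25 = 0.01954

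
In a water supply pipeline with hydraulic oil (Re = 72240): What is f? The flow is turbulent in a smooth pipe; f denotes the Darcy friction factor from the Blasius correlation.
Formula: f = \frac{0.316}{Re^{0.25}}
f = 0.316/72240^0.25 = 0.01927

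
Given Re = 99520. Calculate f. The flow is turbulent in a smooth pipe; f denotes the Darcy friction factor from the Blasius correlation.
Formula: f = \frac{0.316}{Re^{0.25}}
f = 0.316/99520^0.25 = 0.01779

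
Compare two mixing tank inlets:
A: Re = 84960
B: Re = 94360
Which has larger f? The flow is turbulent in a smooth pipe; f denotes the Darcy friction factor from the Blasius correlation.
f(A) = 0.01851, f(B) = 0.01803. Answer: A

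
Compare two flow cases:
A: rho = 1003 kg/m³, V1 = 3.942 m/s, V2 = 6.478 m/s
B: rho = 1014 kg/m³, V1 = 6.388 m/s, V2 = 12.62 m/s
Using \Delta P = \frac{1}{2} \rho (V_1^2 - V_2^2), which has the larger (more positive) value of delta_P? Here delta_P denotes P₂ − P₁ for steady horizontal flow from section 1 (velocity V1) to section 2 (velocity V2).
delta_P(A) = -13.25 kPa, delta_P(B) = -60.06 kPa. Answer: A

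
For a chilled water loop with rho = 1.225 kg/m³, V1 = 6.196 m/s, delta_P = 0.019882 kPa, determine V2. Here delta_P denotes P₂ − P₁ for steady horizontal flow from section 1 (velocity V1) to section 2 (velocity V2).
Formula: \Delta P = \frac{1}{2} \rho (V_1^2 - V_2^2)
Substituting knowns: 0.019882 = 0.5·1.225·(6.196² − V2²)/1000
Solving for V2: V2 = √(6.196² − 2·(0.019882·1000)/1.225) = 2.435 m/s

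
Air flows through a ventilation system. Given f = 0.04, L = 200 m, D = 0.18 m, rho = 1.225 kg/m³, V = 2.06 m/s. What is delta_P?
Formula: \Delta P = f \frac{L}{D} \frac{\rho V^2}{2}
delta_P = 0.04·(200/0.18)·0.5·1.225·2.06²/1000 = 0.1155 kPa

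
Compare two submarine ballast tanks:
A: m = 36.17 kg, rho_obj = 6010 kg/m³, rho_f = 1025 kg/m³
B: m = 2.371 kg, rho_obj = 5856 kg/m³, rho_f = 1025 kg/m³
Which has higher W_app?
W_app(A) = 294.3 N, W_app(B) = 19.19 N. Answer: A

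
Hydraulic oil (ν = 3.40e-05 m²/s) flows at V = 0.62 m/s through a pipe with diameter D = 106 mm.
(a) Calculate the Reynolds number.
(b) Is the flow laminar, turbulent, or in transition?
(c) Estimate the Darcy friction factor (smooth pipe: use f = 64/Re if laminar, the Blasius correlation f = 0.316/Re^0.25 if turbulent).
(a) Re = V·D/ν = 0.62·0.106/3.40e-05 = 1932.9
(b) Flow regime: laminar (Re < 2300)
(c) Friction factor: f = 64/Re = 64/1932.9 = 0.03311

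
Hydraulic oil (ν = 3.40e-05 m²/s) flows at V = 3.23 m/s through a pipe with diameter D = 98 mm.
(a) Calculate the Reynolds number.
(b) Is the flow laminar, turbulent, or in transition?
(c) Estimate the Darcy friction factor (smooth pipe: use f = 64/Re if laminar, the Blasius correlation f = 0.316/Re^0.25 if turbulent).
(a) Re = V·D/ν = 3.23·0.098/3.40e-05 = 9310
(b) Flow regime: turbulent (Re > 4000)
(c) Friction factor: f = 0.316/Re^0.25 = 0.316/9310^0.25 = 0.03217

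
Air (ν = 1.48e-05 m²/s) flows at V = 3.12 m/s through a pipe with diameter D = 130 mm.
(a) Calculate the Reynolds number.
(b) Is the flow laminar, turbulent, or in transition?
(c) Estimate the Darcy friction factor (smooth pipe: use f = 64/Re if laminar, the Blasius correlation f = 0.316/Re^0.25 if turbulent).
(a) Re = V·D/ν = 3.12·0.13/1.48e-05 = 27405
(b) Flow regime: turbulent (Re > 4000)
(c) Friction factor: f = 0.316/Re^0.25 = 0.316/27405^0.25 = 0.02456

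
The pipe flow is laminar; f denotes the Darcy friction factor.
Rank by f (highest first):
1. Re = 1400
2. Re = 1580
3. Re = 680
Case 1: f = 0.04571
Case 2: f = 0.04051
Case 3: f = 0.09412
Ranking (highest first): 3, 1, 2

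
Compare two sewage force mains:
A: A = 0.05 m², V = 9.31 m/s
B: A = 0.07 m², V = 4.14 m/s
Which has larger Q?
Q(A) = 465.5 L/s, Q(B) = 289.8 L/s. Answer: A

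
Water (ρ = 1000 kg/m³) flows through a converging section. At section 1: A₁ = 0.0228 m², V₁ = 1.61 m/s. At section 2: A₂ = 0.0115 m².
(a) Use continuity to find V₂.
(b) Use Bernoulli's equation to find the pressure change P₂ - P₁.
(a) Continuity: A₁V₁=A₂V₂ -> V₂=A₁V₁/A₂=0.0228*1.61/0.0115=3.19 m/s
(b) Bernoulli: P₂-P₁=0.5*rho*(V₁^2-V₂^2)/1000=0.5*1000*(1.61^2-3.19^2)/1000=-3.792 kPa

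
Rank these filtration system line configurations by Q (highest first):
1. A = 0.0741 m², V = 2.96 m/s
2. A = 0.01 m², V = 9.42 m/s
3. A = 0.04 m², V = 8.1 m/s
Case 1: Q = 219.3 L/s
Case 2: Q = 94.2 L/s
Case 3: Q = 324 L/s
Ranking (highest first): 3, 1, 2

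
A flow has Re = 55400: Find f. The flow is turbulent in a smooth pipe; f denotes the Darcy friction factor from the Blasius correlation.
Formula: f = \frac{0.316}{Re^{0.25}}
f = 0.316/55400^0.25 = 0.0206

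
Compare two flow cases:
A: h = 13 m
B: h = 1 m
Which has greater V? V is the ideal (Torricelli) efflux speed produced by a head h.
V(A) = 15.97 m/s, V(B) = 4.429 m/s. Answer: A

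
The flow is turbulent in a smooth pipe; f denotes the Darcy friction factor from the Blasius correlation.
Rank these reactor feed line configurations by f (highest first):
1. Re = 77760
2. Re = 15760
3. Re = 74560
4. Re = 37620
Case 1: f = 0.01892
Case 2: f = 0.0282
Case 3: f = 0.01912
Case 4: f = 0.02269
Ranking (highest first): 2, 4, 3, 1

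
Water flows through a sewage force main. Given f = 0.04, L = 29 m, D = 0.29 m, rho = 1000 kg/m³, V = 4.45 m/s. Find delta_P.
Formula: \Delta P = f \frac{L}{D} \frac{\rho V^2}{2}
delta_P = 0.04·(29/0.29)·0.5·1000·4.45²/1000 = 39.61 kPa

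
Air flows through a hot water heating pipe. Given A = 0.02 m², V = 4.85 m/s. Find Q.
Formula: Q = A V
Q = 0.02·4.85·1000 = 97 L/s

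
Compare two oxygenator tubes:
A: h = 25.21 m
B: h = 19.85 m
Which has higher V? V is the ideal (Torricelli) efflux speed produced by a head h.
V(A) = 22.24 m/s, V(B) = 19.73 m/s. Answer: A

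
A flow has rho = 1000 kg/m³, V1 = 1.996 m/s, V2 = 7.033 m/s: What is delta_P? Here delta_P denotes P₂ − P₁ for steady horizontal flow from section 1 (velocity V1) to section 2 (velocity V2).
Formula: \Delta P = \frac{1}{2} \rho (V_1^2 - V_2^2)
delta_P = 0.5·1000·(1.996² − 7.033²)/1000 = -22.74 kPa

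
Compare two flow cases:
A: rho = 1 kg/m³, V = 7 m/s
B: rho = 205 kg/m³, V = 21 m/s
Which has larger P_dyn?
P_dyn(A) = 0.0245 kPa, P_dyn(B) = 45.2 kPa. Answer: B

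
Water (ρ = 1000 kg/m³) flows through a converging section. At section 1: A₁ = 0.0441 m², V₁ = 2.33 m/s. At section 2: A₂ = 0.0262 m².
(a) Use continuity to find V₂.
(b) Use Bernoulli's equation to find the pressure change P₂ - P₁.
(a) Continuity: A₁V₁=A₂V₂ -> V₂=A₁V₁/A₂=0.0441*2.33/0.0262=3.92 m/s
(b) Bernoulli: P₂-P₁=0.5*rho*(V₁^2-V₂^2)/1000=0.5*1000*(2.33^2-3.92^2)/1000=-4.969 kPa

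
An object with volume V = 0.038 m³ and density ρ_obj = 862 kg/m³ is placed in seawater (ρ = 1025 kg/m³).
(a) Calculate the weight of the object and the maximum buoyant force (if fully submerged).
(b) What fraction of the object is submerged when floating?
(a) W=rho_obj*g*V=862*9.81*0.038=321.3 N; F_B(max)=rho*g*V=1025*9.81*0.038=382.1 N
(b) Floating fraction=rho_obj/rho=862/1025=0.841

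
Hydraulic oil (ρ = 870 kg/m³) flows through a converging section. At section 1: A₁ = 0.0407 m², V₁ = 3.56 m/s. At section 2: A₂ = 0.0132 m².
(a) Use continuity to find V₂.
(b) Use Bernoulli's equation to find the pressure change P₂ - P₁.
(a) Continuity: A₁V₁=A₂V₂ -> V₂=A₁V₁/A₂=0.0407*3.56/0.0132=10.98 m/s
(b) Bernoulli: P₂-P₁=0.5*rho*(V₁^2-V₂^2)/1000=0.5*870*(3.56^2-10.98^2)/1000=-46.93 kPa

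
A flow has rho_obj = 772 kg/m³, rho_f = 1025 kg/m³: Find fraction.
Formula: f_{sub} = \frac{\rho_{obj}}{\rho_f}
fraction = 772/1025 = 0.7532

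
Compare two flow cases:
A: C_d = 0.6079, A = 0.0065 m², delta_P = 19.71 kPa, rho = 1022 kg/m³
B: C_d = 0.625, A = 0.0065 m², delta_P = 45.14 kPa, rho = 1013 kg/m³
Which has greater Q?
Q(A) = 24.54 L/s, Q(B) = 38.35 L/s. Answer: B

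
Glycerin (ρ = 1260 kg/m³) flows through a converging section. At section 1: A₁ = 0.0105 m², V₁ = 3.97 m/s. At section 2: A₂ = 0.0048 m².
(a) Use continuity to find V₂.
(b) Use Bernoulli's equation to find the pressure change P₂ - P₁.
(a) Continuity: A₁V₁=A₂V₂ -> V₂=A₁V₁/A₂=0.0105*3.97/0.0048=8.68 m/s
(b) Bernoulli: P₂-P₁=0.5*rho*(V₁^2-V₂^2)/1000=0.5*1260*(3.97^2-8.68^2)/1000=-37.54 kPa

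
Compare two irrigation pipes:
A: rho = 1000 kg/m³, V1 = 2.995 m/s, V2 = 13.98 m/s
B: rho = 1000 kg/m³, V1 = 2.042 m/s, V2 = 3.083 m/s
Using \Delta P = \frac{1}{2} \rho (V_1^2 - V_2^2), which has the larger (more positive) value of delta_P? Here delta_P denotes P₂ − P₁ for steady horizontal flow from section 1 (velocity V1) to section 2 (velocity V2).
delta_P(A) = -93.24 kPa, delta_P(B) = -2.668 kPa. Answer: B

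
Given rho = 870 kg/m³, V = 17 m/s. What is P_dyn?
Formula: P_{dyn} = \frac{1}{2} \rho V^2
P_dyn = 0.5·870·17²/1000 = 125.7 kPa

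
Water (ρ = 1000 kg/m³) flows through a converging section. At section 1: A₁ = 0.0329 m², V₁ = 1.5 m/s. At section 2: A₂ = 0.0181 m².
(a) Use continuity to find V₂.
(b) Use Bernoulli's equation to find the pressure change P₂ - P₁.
(a) Continuity: A₁V₁=A₂V₂ -> V₂=A₁V₁/A₂=0.0329*1.5/0.0181=2.73 m/s
(b) Bernoulli: P₂-P₁=0.5*rho*(V₁^2-V₂^2)/1000=0.5*1000*(1.5^2-2.73^2)/1000=-2.601 kPa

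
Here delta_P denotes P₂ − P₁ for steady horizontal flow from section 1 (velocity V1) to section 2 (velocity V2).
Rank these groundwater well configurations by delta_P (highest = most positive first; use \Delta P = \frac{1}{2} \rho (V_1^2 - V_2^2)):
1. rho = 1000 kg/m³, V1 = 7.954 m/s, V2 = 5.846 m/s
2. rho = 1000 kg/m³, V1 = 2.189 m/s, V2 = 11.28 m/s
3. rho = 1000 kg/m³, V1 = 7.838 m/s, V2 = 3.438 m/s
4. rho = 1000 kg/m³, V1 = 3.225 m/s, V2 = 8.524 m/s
Case 1: delta_P = 14.55 kPa
Case 2: delta_P = -61.22 kPa
Case 3: delta_P = 24.81 kPa
Case 4: delta_P = -31.13 kPa
Ranking (highest first): 3, 1, 4, 2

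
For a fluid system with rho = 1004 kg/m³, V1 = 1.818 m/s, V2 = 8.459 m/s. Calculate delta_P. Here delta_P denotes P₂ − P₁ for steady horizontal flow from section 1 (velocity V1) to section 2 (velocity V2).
Formula: \Delta P = \frac{1}{2} \rho (V_1^2 - V_2^2)
delta_P = 0.5·1004·(1.818² − 8.459²)/1000 = -34.26 kPa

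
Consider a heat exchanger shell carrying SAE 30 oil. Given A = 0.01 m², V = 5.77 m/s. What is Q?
Formula: Q = A V
Q = 0.01·5.77·1000 = 57.7 L/s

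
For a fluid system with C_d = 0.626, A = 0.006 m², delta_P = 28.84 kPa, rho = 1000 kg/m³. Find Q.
Formula: Q = C_d A \sqrt{\frac{2 \Delta P}{\rho}}
Q = 0.626·0.006·√(2·(28.84·1000)/1000)·1000 = 28.53 L/s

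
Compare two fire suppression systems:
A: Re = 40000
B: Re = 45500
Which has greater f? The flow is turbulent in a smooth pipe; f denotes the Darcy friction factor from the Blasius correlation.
f(A) = 0.02234, f(B) = 0.02164. Answer: A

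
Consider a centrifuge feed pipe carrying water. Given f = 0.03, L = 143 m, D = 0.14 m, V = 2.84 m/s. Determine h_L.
Formula: h_L = f \frac{L}{D} \frac{V^2}{2g}
h_L = 0.03·(143/0.14)·2.84²/(2·9.81) = 12.6 m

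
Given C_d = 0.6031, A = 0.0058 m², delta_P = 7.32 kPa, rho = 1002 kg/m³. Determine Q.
Formula: Q = C_d A \sqrt{\frac{2 \Delta P}{\rho}}
Q = 0.6031·0.0058·√(2·(7.32·1000)/1002)·1000 = 13.37 L/s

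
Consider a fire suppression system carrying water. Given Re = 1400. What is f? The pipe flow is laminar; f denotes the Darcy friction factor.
Formula: f = \frac{64}{Re}
f = 64/1400 = 0.04571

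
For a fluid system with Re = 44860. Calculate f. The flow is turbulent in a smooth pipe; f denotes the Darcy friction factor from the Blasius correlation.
Formula: f = \frac{0.316}{Re^{0.25}}
f = 0.316/44860^0.25 = 0.02171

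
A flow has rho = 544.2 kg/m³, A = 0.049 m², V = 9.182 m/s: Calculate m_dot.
Formula: \dot{m} = \rho A V
m_dot = 544.2·0.049·9.182 = 244.8 kg/s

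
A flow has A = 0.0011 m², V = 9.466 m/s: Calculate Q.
Formula: Q = A V
Q = 0.0011·9.466·1000 = 10.41 L/s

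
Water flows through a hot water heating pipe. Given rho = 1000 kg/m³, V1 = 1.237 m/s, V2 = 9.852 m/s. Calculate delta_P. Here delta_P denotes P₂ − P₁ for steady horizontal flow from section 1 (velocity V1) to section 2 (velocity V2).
Formula: \Delta P = \frac{1}{2} \rho (V_1^2 - V_2^2)
delta_P = 0.5·1000·(1.237² − 9.852²)/1000 = -47.77 kPa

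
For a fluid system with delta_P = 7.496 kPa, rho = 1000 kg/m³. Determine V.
Formula: V = \sqrt{\frac{2 \Delta P}{\rho}}
V = √(2·(7.496·1000)/1000) = 3.872 m/s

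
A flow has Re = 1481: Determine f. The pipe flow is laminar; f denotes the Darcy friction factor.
Formula: f = \frac{64}{Re}
f = 64/1481 = 0.04321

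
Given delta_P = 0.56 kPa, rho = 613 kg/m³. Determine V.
Formula: V = \sqrt{\frac{2 \Delta P}{\rho}}
V = √(2·(0.56·1000)/613) = 1.352 m/s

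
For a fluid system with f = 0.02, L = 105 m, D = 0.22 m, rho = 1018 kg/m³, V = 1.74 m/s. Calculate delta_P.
Formula: \Delta P = f \frac{L}{D} \frac{\rho V^2}{2}
delta_P = 0.02·(105/0.22)·0.5·1018·1.74²/1000 = 14.71 kPa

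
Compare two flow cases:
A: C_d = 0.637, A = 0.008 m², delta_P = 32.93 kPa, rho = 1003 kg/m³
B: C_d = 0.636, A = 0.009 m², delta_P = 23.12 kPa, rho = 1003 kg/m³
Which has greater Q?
Q(A) = 41.29 L/s, Q(B) = 38.86 L/s. Answer: A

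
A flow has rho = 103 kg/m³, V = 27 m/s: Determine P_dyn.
Formula: P_{dyn} = \frac{1}{2} \rho V^2
P_dyn = 0.5·103·27²/1000 = 37.54 kPa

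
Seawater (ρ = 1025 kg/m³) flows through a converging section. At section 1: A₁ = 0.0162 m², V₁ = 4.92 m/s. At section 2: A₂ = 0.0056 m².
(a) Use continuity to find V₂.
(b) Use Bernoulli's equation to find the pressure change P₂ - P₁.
(a) Continuity: A₁V₁=A₂V₂ -> V₂=A₁V₁/A₂=0.0162*4.92/0.0056=14.23 m/s
(b) Bernoulli: P₂-P₁=0.5*rho*(V₁^2-V₂^2)/1000=0.5*1025*(4.92^2-14.23^2)/1000=-91.37 kPa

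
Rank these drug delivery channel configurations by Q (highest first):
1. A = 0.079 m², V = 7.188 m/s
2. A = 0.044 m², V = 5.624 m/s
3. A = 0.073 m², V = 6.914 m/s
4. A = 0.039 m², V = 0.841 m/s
Case 1: Q = 567.9 L/s
Case 2: Q = 247.5 L/s
Case 3: Q = 504.7 L/s
Case 4: Q = 32.8 L/s
Ranking (highest first): 1, 3, 2, 4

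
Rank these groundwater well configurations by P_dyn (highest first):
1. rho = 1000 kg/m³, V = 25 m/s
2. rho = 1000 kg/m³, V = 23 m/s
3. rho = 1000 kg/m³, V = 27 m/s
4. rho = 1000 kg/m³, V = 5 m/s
Case 1: P_dyn = 312.5 kPa
Case 2: P_dyn = 264.5 kPa
Case 3: P_dyn = 364.5 kPa
Case 4: P_dyn = 12.5 kPa
Ranking (highest first): 3, 1, 2, 4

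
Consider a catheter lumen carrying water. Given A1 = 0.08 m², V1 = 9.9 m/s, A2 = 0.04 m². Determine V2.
Formula: V_2 = \frac{A_1 V_1}{A_2}
V2 = 0.08·9.9/0.04 = 19.8 m/s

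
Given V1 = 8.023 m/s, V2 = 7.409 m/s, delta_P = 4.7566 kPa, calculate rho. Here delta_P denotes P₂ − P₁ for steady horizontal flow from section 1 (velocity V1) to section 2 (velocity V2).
Formula: \Delta P = \frac{1}{2} \rho (V_1^2 - V_2^2)
Substituting knowns: 4.7566 = 0.5·rho·(8.023² − 7.409²)/1000
Solving for rho: rho = 2·(4.7566·1000)/(8.023² − 7.409²) = 1004 kg/m³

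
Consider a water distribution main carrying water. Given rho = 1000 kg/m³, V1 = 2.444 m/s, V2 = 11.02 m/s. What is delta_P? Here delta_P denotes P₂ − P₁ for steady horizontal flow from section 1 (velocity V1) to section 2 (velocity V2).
Formula: \Delta P = \frac{1}{2} \rho (V_1^2 - V_2^2)
delta_P = 0.5·1000·(2.444² − 11.02²)/1000 = -57.73 kPa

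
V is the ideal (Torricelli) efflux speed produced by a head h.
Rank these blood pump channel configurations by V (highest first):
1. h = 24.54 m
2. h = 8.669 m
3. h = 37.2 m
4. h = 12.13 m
Case 1: V = 21.94 m/s
Case 2: V = 13.04 m/s
Case 3: V = 27.02 m/s
Case 4: V = 15.43 m/s
Ranking (highest first): 3, 1, 4, 2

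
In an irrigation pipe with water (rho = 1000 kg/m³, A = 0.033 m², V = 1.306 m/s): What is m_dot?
Formula: \dot{m} = \rho A V
m_dot = 1000·0.033·1.306 = 43.1 kg/s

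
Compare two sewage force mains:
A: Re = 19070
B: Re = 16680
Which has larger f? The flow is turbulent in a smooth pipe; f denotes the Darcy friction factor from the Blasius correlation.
f(A) = 0.02689, f(B) = 0.02781. Answer: B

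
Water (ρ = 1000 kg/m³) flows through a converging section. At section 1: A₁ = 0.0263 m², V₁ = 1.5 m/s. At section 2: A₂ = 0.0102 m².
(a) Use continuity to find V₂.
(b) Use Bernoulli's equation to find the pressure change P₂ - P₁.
(a) Continuity: A₁V₁=A₂V₂ -> V₂=A₁V₁/A₂=0.0263*1.5/0.0102=3.87 m/s
(b) Bernoulli: P₂-P₁=0.5*rho*(V₁^2-V₂^2)/1000=0.5*1000*(1.5^2-3.87^2)/1000=-6.363 kPa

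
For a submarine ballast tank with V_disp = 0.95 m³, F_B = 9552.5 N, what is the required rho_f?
Formula: F_B = \rho_f g V_{disp}
Substituting knowns: 9552.5 = rho_f·9.81·0.95
Solving for rho_f: rho_f = 9552.5/(9.81·0.95) = 1025 kg/m³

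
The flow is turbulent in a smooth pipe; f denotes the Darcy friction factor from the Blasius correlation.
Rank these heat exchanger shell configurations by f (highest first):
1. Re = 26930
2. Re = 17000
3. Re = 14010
Case 1: f = 0.02467
Case 2: f = 0.02767
Case 3: f = 0.02905
Ranking (highest first): 3, 2, 1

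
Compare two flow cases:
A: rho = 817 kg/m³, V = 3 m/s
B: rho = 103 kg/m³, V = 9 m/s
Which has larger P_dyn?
P_dyn(A) = 3.676 kPa, P_dyn(B) = 4.171 kPa. Answer: B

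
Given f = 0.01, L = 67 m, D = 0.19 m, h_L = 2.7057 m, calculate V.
Formula: h_L = f \frac{L}{D} \frac{V^2}{2g}
Substituting knowns: 2.7057 = 0.01·(67/0.19)·V²/(2·9.81)
Solving for V: V = √(2.7057·2·9.81/(0.01·(67/0.19))) = 3.88 m/s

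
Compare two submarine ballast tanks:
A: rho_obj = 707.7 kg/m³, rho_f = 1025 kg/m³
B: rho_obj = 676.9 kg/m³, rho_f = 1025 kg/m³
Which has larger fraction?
fraction(A) = 0.6904, fraction(B) = 0.6604. Answer: A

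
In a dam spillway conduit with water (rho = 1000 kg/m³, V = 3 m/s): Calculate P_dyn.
Formula: P_{dyn} = \frac{1}{2} \rho V^2
P_dyn = 0.5·1000·3²/1000 = 4.5 kPa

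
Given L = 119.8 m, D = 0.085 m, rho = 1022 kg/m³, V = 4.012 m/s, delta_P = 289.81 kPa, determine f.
Formula: \Delta P = f \frac{L}{D} \frac{\rho V^2}{2}
Substituting knowns: 289.81 = f·(119.8/0.085)·0.5·1022·4.012²/1000
Solving for f: f = (289.81·1000)/((119.8/0.085)·0.5·1022·4.012²) = 0.025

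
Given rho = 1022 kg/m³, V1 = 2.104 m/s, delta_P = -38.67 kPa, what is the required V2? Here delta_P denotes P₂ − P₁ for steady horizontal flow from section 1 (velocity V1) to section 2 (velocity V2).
Formula: \Delta P = \frac{1}{2} \rho (V_1^2 - V_2^2)
Substituting knowns: -38.67 = 0.5·1022·(2.104² − V2²)/1000
Solving for V2: V2 = √(2.104² − 2·(-38.67·1000)/1022) = 8.95 m/s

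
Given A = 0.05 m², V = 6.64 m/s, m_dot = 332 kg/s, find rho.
Formula: \dot{m} = \rho A V
Substituting knowns: 332 = rho·0.05·6.64
Solving for rho: rho = 332/(0.05·6.64) = 1000 kg/m³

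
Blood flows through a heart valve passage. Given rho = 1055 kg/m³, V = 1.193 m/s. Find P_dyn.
Formula: P_{dyn} = \frac{1}{2} \rho V^2
P_dyn = 0.5·1055·1.193²/1000 = 0.7508 kPa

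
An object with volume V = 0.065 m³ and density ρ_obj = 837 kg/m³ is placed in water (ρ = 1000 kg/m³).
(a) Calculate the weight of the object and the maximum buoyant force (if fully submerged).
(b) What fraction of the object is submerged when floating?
(a) W=rho_obj*g*V=837*9.81*0.065=533.7 N; F_B(max)=rho*g*V=1000*9.81*0.065=637.6 N
(b) Floating fraction=rho_obj/rho=837/1000=0.837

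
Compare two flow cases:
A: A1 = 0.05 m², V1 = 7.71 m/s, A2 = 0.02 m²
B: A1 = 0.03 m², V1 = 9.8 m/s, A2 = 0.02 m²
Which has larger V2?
V2(A) = 19.27 m/s, V2(B) = 14.7 m/s. Answer: A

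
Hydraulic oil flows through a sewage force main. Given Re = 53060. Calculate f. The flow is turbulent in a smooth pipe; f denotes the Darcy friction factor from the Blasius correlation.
Formula: f = \frac{0.316}{Re^{0.25}}
f = 0.316/53060^0.25 = 0.02082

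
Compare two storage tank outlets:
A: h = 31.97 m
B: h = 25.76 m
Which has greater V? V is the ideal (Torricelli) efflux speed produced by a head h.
V(A) = 25.04 m/s, V(B) = 22.48 m/s. Answer: A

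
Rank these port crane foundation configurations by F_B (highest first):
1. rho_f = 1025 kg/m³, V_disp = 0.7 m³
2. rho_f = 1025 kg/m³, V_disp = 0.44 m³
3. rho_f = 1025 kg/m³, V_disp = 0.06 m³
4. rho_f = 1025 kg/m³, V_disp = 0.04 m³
Case 1: F_B = 7039 N
Case 2: F_B = 4424 N
Case 3: F_B = 603.3 N
Case 4: F_B = 402.2 N
Ranking (highest first): 1, 2, 3, 4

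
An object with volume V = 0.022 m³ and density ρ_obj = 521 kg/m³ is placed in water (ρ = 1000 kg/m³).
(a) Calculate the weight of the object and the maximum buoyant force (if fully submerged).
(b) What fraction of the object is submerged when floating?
(a) W=rho_obj*g*V=521*9.81*0.022=112.4 N; F_B(max)=rho*g*V=1000*9.81*0.022=215.8 N
(b) Floating fraction=rho_obj/rho=521/1000=0.521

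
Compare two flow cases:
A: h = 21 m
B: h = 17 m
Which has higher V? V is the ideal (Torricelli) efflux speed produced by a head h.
V(A) = 20.3 m/s, V(B) = 18.26 m/s. Answer: A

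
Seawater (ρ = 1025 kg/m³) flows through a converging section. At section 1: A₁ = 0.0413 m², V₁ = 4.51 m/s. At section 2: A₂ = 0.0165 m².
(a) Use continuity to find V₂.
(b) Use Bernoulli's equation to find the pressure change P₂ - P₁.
(a) Continuity: A₁V₁=A₂V₂ -> V₂=A₁V₁/A₂=0.0413*4.51/0.0165=11.29 m/s
(b) Bernoulli: P₂-P₁=0.5*rho*(V₁^2-V₂^2)/1000=0.5*1025*(4.51^2-11.29^2)/1000=-54.9 kPa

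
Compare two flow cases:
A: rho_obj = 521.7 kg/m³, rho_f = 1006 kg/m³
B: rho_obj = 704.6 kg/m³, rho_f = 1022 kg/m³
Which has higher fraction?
fraction(A) = 0.5186, fraction(B) = 0.6894. Answer: B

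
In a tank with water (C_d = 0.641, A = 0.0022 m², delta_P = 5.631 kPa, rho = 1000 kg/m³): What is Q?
Formula: Q = C_d A \sqrt{\frac{2 \Delta P}{\rho}}
Q = 0.641·0.0022·√(2·(5.631·1000)/1000)·1000 = 4.732 L/s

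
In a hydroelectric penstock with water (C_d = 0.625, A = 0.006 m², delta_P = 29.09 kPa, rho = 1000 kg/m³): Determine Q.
Formula: Q = C_d A \sqrt{\frac{2 \Delta P}{\rho}}
Q = 0.625·0.006·√(2·(29.09·1000)/1000)·1000 = 28.6 L/s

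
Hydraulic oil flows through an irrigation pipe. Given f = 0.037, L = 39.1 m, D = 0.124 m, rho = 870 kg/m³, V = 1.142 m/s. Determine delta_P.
Formula: \Delta P = f \frac{L}{D} \frac{\rho V^2}{2}
delta_P = 0.037·(39.1/0.124)·0.5·870·1.142²/1000 = 6.619 kPa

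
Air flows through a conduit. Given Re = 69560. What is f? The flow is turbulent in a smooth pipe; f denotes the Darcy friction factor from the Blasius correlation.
Formula: f = \frac{0.316}{Re^{0.25}}
f = 0.316/69560^0.25 = 0.01946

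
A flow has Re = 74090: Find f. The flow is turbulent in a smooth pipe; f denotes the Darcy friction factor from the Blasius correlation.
Formula: f = \frac{0.316}{Re^{0.25}}
f = 0.316/74090^0.25 = 0.01915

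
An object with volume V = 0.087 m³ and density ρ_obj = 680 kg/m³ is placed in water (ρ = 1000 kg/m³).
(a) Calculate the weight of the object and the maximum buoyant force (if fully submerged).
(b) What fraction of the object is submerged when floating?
(a) W=rho_obj*g*V=680*9.81*0.087=580.4 N; F_B(max)=rho*g*V=1000*9.81*0.087=853.5 N
(b) Floating fraction=rho_obj/rho=680/1000=0.680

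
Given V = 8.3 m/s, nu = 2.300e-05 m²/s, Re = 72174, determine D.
Formula: Re = \frac{V D}{\nu}
Substituting knowns: 72174 = 8.3·D/2.300e-05
Solving for D: D = 72174·2.300e-05/8.3 = 0.2 m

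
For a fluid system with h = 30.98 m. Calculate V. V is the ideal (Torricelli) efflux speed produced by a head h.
Formula: V = \sqrt{2 g h}
V = √(2·9.81·30.98) = 24.65 m/s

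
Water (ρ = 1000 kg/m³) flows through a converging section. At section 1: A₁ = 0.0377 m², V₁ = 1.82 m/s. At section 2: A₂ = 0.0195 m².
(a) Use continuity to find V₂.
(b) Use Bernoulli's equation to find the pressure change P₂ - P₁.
(a) Continuity: A₁V₁=A₂V₂ -> V₂=A₁V₁/A₂=0.0377*1.82/0.0195=3.52 m/s
(b) Bernoulli: P₂-P₁=0.5*rho*(V₁^2-V₂^2)/1000=0.5*1000*(1.82^2-3.52^2)/1000=-4.539 kPa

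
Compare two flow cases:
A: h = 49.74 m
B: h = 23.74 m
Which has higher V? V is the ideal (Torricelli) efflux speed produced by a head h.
V(A) = 31.24 m/s, V(B) = 21.58 m/s. Answer: A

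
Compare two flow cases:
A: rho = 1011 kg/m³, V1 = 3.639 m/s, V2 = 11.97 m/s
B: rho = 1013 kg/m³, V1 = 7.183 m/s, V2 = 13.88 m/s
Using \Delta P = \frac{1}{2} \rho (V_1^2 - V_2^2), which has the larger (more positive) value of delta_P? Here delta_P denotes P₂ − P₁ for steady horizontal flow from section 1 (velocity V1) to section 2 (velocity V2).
delta_P(A) = -65.73 kPa, delta_P(B) = -71.45 kPa. Answer: A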